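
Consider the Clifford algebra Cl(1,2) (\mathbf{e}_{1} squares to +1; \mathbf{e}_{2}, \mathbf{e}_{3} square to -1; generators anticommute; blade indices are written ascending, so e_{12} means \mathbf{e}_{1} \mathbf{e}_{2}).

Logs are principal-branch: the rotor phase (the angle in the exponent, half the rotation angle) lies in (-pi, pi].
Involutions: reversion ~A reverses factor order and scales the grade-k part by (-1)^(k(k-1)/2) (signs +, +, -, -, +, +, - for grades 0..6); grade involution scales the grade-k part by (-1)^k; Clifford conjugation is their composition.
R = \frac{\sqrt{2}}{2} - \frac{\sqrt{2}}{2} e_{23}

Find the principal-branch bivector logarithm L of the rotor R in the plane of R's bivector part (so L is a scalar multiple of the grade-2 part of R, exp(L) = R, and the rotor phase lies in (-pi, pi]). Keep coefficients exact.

The scalar part of R is \frac{\sqrt{2}}{2}, so the principal-branch rotor phase is pinned; divide the bivector part by its sine to get the unit plane — L is the phase times that plane.
Concretely: cos(phase) = \frac{\sqrt{2}}{2} gives phase = ±\frac{\pi}{4}, and since phase/sin(phase) is even the sign is immaterial: L = (phase/sin(phase)) * <R>_2 = (\frac{\sqrt{2} \pi}{4}) * <R>_2.
Answer: - \frac{\pi}{4} e_{23}


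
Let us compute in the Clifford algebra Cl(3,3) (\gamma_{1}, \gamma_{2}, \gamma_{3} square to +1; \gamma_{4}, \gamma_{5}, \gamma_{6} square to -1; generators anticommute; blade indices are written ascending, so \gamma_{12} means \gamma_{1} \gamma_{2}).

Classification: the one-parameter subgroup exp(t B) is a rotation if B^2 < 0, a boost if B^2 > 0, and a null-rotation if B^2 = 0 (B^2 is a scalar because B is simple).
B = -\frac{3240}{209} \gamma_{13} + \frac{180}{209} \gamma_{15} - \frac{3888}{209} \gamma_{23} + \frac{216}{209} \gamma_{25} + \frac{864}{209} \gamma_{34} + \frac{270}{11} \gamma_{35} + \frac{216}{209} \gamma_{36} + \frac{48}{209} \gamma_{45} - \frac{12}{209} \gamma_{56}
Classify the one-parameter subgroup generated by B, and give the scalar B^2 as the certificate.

B^2 term by term: the squares give (-\frac{3240}{209})^2*(\gamma_{13})^2 + (\frac{180}{209})^2*(\gamma_{15})^2 + (-\frac{3888}{209})^2*(\gamma_{23})^2 + (\frac{216}{209})^2*(\gamma_{25})^2 + (\frac{864}{209})^2*(\gamma_{34})^2 + (\frac{270}{11})^2*(\gamma_{35})^2 + (\frac{216}{209})^2*(\gamma_{36})^2 + (\frac{48}{209})^2*(\gamma_{45})^2 + (-\frac{12}{209})^2*(\gamma_{56})^2 = \frac{10497600}{43681}*(-1) + \frac{32400}{43681}*(+1) + \frac{15116544}{43681}*(-1) + \frac{46656}{43681}*(+1) + \frac{746496}{43681}*(+1) + \frac{72900}{121}*(+1) + \frac{46656}{43681}*(+1) + \frac{2304}{43681}*(-1) + \frac{144}{43681}*(-1) = 36 (each basis 2-blade squares to minus the product of its generators' squares); cross terms between blades sharing an index anticommute and cancel; the commuting (index-disjoint) pairs give grade-4 terms 2*c*c'*(blade product), which cancel blade by blade — \gamma_{1235}: \frac{1399680}{43681} - \frac{1399680}{43681} = 0; \gamma_{1345}: -\frac{311040}{43681} + \frac{311040}{43681} = 0; \gamma_{1356}: \frac{77760}{43681} - \frac{77760}{43681} = 0; \gamma_{2345}: -\frac{373248}{43681} + \frac{373248}{43681} = 0; \gamma_{2356}: \frac{93312}{43681} - \frac{93312}{43681} = 0; \gamma_{3456}: -\frac{20736}{43681} + \frac{20736}{43681} = 0 — confirming B is simple. So B^2 = 36.
Answer: boost, certificate B^2 = 36. Key observation: B^2 = 36 is a conjugation invariant, so its sign decides the class regardless of the surface form of B.


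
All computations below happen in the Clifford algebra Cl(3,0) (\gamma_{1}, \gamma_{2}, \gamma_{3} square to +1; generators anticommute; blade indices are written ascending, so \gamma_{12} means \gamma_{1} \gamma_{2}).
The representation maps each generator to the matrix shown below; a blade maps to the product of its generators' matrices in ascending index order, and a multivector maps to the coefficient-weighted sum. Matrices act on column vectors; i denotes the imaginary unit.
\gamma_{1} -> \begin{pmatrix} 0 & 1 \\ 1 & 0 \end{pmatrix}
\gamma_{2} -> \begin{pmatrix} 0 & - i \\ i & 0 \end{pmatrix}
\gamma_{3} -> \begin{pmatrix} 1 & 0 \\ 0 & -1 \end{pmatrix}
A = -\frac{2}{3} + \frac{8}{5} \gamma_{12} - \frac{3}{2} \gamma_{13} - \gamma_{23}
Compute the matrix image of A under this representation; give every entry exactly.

Bivector images (products of the table entries): rho(\gamma_{12}) = rho(\gamma_{1})rho(\gamma_{2}) = \begin{pmatrix} i & 0 \\ 0 & - i \end{pmatrix}; rho(\gamma_{13}) = rho(\gamma_{1})rho(\gamma_{3}) = \begin{pmatrix} 0 & -1 \\ 1 & 0 \end{pmatrix}; rho(\gamma_{23}) = rho(\gamma_{2})rho(\gamma_{3}) = \begin{pmatrix} 0 & i \\ i & 0 \end{pmatrix}.
M = (-\frac{2}{3})*1 + (\frac{8}{5})*rho(\gamma_{12}) + (-\frac{3}{2})*rho(\gamma_{13}) + (-1)*rho(\gamma_{23}), summed entrywise (1 is the identity matrix):
Answer: \begin{pmatrix} - \frac{2}{3} + \frac{8 i}{5} & \frac{3}{2} - i \\ - \frac{3}{2} - i & - \frac{2}{3} - \frac{8 i}{5} \end{pmatrix}


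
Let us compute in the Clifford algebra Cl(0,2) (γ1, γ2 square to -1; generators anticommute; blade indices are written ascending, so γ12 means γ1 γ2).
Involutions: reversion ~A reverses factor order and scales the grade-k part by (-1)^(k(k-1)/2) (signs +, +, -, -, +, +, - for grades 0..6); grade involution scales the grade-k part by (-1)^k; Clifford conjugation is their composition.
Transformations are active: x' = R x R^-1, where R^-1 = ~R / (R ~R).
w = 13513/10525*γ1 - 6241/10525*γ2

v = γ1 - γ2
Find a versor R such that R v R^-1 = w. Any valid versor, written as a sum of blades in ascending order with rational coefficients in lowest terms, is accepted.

Equal squares first: v^2 = w^2 = -2. Then v + w = 24038/10525*γ1 - 16766/10525*γ2 is a versor taking v to w, provided it is invertible.
Answer: 24038/10525*γ1 - 16766/10525*γ2


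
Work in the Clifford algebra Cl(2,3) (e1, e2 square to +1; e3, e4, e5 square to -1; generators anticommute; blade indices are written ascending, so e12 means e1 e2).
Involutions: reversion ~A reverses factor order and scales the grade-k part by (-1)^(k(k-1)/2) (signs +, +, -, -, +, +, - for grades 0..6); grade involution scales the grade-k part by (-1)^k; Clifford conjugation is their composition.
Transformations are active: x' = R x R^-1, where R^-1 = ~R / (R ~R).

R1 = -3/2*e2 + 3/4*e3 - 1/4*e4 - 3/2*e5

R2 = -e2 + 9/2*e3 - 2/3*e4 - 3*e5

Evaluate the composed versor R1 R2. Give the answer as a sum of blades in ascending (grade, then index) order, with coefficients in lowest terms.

Distribute over the terms of R1 (each basis-blade product reordered to ascending indices, repeated generators contracted through their squares):
(-3/2*e2) R2 = 3/2 - 27/4*e23 + e24 + 9/2*e25
(3/4*e3) R2 = -27/8 + 3/4*e23 - 1/2*e34 - 9/4*e35
(-1/4*e4) R2 = -1/6 - 1/4*e24 + 9/8*e34 + 3/4*e45
(-3/2*e5) R2 = -9/2 - 3/2*e25 + 27/4*e35 - e45
Summing the partial products and collecting blades:
Answer: -157/24 - 6*e23 + 3/4*e24 + 3*e25 + 5/8*e34 + 9/2*e35 - 1/4*e45


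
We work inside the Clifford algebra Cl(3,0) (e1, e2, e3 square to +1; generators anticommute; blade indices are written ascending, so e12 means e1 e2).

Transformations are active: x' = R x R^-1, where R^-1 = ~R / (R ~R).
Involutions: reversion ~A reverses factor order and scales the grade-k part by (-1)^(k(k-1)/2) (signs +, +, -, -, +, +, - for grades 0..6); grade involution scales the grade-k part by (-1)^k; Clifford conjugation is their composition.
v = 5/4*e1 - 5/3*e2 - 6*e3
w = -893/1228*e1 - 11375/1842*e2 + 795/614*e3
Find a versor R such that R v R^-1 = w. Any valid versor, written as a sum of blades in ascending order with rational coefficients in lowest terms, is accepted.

Equal squares first: v^2 = w^2 = 5809/144. Then v + w = 321/614*e1 - 4815/614*e2 - 2889/614*e3 is a versor taking v to w, provided it is invertible.
Answer: 321/614*e1 - 4815/614*e2 - 2889/614*e3


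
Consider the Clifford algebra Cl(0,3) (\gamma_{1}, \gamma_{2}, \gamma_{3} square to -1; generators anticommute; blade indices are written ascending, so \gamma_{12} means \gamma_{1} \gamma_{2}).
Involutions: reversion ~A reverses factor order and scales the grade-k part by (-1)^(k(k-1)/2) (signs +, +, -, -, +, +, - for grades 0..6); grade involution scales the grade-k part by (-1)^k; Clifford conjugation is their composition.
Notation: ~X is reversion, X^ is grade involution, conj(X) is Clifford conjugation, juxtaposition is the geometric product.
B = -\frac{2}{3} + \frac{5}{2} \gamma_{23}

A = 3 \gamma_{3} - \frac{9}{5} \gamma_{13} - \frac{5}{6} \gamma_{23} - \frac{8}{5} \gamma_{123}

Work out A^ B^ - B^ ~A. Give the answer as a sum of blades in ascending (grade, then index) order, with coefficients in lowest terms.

first term: \frac{25}{12} - 4 \gamma_{1} - \frac{15}{2} \gamma_{2} + 2 \gamma_{3} - \frac{9}{2} \gamma_{12} + \frac{6}{5} \gamma_{13} + \frac{5}{9} \gamma_{23} - \frac{16}{15} \gamma_{123}
second term: -\frac{25}{12} - 4 \gamma_{1} - \frac{15}{2} \gamma_{2} - 2 \gamma_{3} - \frac{9}{2} \gamma_{12} - \frac{6}{5} \gamma_{13} - \frac{5}{9} \gamma_{23} - \frac{16}{15} \gamma_{123}
Answer: \frac{25}{6} + 4 \gamma_{3} + \frac{12}{5} \gamma_{13} + \frac{10}{9} \gamma_{23}


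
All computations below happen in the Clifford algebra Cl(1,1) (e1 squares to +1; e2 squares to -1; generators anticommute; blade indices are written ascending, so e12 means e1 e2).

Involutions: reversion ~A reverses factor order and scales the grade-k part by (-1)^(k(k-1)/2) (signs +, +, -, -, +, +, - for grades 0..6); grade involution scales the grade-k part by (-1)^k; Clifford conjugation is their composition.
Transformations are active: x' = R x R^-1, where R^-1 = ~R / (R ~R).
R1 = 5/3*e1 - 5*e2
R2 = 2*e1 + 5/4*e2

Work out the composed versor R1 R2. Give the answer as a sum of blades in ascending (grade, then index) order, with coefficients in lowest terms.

Distribute over the terms of R1 (each basis-blade product reordered to ascending indices, repeated generators contracted through their squares):
(5/3*e1) R2 = 10/3 + 25/12*e12
(-5*e2) R2 = 25/4 + 10*e12
Summing the partial products and collecting blades:
Answer: 115/12 + 145/12*e12


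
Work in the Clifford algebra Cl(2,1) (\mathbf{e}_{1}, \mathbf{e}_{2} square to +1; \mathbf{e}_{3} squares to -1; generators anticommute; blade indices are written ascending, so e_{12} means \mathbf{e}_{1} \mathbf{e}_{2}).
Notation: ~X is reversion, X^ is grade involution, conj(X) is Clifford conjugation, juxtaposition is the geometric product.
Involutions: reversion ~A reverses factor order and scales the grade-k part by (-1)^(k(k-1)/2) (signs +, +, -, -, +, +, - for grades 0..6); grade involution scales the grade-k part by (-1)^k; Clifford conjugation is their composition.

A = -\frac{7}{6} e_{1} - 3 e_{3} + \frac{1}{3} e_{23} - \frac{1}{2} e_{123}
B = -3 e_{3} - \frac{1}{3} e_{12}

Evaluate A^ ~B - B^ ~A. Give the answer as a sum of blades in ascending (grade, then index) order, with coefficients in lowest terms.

first term: 9 + \frac{25}{18} e_{2} - \frac{1}{6} e_{3} + \frac{3}{2} e_{12} - \frac{65}{18} e_{13} + e_{123}
second term: 9 - \frac{25}{18} e_{2} + \frac{1}{6} e_{3} - \frac{3}{2} e_{12} + \frac{65}{18} e_{13} + e_{123}
Answer: \frac{25}{9} e_{2} - \frac{1}{3} e_{3} + 3 e_{12} - \frac{65}{9} e_{13}


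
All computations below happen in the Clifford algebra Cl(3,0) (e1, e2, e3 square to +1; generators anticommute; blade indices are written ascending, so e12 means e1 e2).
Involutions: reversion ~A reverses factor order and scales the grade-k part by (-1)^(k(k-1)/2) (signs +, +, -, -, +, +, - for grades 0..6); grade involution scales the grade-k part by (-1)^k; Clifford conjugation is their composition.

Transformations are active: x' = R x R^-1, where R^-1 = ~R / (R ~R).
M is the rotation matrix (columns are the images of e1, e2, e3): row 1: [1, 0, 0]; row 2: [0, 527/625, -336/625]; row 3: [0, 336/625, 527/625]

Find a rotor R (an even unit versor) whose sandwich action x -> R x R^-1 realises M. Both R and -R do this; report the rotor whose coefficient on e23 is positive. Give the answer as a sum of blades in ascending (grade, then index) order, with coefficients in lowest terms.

Method: write R = a + b12*e12 + b13*e13 + b23*e23 with a^2 + b12^2 + b13^2 + b23^2 = 1 (so R^-1 = ~R). Expanding the columns R e_j ~R gives tr M = 4a^2 - 1 and, from the antisymmetric part, M21 - M12 = -4a*b12, M13 - M31 = 4a*b13, M32 - M23 = -4a*b23.
Here tr M = 1679/625, so a^2 = (1 + tr M)/4 = 576/625 and a = ±24/25. Taking a = 24/25: M21 - M12 = 0, M13 - M31 = 0, M32 - M23 = 672/625, giving b12 = 0, b13 = 0, b23 = -7/25, i.e. R = 24/25 - 7/25*e23.
Its e23 coefficient is negative, so report the other preimage -R.
Answer: -24/25 + 7/25*e23. Note: both R and -R realise this M (trace 1679/625); the covering map identifies them, and the e23-coefficient sign is the tie-breaker.


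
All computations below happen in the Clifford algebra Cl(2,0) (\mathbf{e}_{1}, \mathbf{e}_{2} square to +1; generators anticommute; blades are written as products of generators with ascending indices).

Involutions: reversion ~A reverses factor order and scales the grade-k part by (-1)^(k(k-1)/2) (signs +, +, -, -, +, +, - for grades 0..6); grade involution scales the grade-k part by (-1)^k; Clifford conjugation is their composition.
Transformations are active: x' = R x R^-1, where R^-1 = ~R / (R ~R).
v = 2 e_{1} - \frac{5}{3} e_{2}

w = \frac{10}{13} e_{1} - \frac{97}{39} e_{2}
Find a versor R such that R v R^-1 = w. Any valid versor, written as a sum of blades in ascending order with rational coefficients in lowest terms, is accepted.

Why this works: both vectors square to \frac{61}{9}, so q(v) = q(w) and R = v + w = \frac{36}{13} e_{1} - \frac{54}{13} e_{2} carries v to w — its own direction survives, the complement (v - w)/2 flips.
Answer: \frac{36}{13} e_{1} - \frac{54}{13} e_{2}


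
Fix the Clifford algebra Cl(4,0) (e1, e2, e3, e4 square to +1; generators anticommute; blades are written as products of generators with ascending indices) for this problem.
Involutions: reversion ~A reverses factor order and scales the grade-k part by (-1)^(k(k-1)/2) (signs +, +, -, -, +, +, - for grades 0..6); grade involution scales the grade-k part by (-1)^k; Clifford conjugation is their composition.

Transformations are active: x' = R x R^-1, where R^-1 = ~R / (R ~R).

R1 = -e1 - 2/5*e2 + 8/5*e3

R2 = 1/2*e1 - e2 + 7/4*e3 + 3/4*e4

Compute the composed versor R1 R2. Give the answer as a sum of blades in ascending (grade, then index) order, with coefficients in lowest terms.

Distribute over the terms of R1 (each basis-blade product reordered to ascending indices, repeated generators contracted through their squares):
(-e1) R2 = -1/2 + e1 e2 - 7/4*e1 e3 - 3/4*e1 e4
(-2/5*e2) R2 = 2/5 + 1/5*e1 e2 - 7/10*e2 e3 - 3/10*e2 e4
(8/5*e3) R2 = 14/5 - 4/5*e1 e3 + 8/5*e2 e3 + 6/5*e3 e4
Summing the partial products and collecting blades:
Answer: 27/10 + 6/5*e1 e2 - 51/20*e1 e3 - 3/4*e1 e4 + 9/10*e2 e3 - 3/10*e2 e4 + 6/5*e3 e4


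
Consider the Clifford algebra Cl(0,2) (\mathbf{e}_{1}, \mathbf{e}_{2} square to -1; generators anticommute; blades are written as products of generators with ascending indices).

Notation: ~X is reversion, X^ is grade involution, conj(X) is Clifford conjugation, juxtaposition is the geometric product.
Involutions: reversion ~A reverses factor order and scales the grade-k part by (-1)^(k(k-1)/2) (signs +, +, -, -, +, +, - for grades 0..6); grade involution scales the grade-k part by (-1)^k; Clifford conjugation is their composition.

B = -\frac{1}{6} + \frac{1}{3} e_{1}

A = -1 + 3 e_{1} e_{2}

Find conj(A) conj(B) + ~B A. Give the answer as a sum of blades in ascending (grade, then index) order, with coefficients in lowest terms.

first term: \frac{1}{6} + \frac{1}{3} e_{1} + e_{2} + \frac{1}{2} e_{1} e_{2}
second term: \frac{1}{6} - \frac{1}{3} e_{1} - e_{2} - \frac{1}{2} e_{1} e_{2}
Answer: \frac{1}{3}


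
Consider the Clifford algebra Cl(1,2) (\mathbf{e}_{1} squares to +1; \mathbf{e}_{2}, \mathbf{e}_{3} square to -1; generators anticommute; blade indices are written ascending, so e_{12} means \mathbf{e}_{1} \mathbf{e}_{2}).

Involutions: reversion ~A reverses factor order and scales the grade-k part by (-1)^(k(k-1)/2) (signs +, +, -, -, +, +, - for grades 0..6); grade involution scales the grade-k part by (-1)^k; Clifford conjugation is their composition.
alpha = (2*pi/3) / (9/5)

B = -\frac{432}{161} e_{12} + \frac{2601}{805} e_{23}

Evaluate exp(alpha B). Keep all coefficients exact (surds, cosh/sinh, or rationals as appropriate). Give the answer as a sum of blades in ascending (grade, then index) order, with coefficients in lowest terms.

B^2 term by term: the squares give (-\frac{432}{161})^2*(e_{12})^2 + (\frac{2601}{805})^2*(e_{23})^2 = \frac{186624}{25921}*(+1) + \frac{6765201}{648025}*(-1) = -\frac{81}{25} (each basis 2-blade squares to minus the product of its generators' squares); cross terms between blades sharing an index anticommute and cancel. So B^2 = -\frac{81}{25}.
B^2 = -\frac{81}{25} — the negative square puts this in the circular regime; l = \frac{9}{5}, alpha*l = \frac{2 \pi}{3}, so exp(alpha B) = cos(\frac{2 \pi}{3}) + (sin(\frac{2 \pi}{3})/(\frac{9}{5}))*B = - \frac{1}{2} + (\frac{5 \sqrt{3}}{18})*B.
Answer: - \frac{1}{2} - \frac{120 \sqrt{3}}{161} e_{12} + \frac{289 \sqrt{3}}{322} e_{23}


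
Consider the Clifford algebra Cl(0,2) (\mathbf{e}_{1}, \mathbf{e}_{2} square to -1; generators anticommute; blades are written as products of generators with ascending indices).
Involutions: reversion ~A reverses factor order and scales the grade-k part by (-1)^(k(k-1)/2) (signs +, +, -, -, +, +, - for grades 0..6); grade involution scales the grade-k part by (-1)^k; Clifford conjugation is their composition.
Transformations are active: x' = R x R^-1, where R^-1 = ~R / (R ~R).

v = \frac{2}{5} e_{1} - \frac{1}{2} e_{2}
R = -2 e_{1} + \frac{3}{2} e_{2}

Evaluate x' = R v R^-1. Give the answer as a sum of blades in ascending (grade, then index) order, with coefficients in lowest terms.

~R = -2 e_{1} + \frac{3}{2} e_{2}, and R ~R = -\frac{25}{4}, so R^-1 = ~R / (-\frac{25}{4}).
R v = \frac{31}{20} + \frac{2}{5} e_{1} e_{2}
Answer: \frac{74}{125} e_{1} - \frac{61}{250} e_{2}


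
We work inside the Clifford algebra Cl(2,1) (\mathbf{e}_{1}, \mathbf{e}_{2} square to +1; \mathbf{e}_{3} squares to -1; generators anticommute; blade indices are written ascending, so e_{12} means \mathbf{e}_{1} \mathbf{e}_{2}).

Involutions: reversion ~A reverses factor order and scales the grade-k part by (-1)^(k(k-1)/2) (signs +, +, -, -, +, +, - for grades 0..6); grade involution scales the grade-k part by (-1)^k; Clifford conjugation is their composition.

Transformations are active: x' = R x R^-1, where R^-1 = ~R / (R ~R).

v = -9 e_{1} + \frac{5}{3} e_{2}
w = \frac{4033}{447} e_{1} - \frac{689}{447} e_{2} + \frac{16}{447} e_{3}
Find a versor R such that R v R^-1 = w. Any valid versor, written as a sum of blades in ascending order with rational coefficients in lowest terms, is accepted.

Sketch: the shared square \frac{754}{9} makes R = v + w = \frac{10}{447} e_{1} + \frac{56}{447} e_{2} + \frac{16}{447} e_{3} the natural versor; its sandwich fixes that direction, negates (v - w)/2, and sends v to w.
Answer: \frac{10}{447} e_{1} + \frac{56}{447} e_{2} + \frac{16}{447} e_{3}


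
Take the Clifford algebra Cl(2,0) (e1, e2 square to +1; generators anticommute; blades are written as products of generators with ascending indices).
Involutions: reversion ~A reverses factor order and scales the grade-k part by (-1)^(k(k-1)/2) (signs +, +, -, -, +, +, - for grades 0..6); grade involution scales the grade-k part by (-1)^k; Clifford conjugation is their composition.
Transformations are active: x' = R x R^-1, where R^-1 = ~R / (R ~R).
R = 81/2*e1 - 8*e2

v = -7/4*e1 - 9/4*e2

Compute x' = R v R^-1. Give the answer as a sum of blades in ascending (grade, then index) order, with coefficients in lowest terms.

~R = 81/2*e1 - 8*e2, and R ~R = 6817/4, so R^-1 = ~R / (6817/4).
R v = -423/8 - 841/8*e1 e2
Answer: -20807/27268*e1 + 74889/27268*e2


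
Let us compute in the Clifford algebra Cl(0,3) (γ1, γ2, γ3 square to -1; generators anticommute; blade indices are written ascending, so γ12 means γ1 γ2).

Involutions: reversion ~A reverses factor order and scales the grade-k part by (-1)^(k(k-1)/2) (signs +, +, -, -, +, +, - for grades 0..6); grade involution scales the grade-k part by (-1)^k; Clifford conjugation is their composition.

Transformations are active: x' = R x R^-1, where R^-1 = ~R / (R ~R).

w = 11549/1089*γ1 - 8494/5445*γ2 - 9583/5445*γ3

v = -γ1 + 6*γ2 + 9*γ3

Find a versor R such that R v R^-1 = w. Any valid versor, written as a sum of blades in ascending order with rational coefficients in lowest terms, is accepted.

A norm check does it: q(v) = q(w) = -118, hence R = v + w = 10460/1089*γ1 + 24176/5445*γ2 + 39422/5445*γ3 realises the map — parallel part kept, (v - w)/2 negated, v carried to w.
Answer: 10460/1089*γ1 + 24176/5445*γ2 + 39422/5445*γ3


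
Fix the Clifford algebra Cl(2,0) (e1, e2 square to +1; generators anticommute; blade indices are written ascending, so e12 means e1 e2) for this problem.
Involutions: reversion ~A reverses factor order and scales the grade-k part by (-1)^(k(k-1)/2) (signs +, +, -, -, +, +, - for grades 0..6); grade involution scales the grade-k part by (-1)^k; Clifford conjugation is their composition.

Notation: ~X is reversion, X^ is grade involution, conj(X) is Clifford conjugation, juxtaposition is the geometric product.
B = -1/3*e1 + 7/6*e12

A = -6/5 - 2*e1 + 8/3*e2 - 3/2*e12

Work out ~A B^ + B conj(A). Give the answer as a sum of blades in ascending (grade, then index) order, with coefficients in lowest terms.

first term: -29/12 - 158/45*e1 - 17/6*e2 - 103/45*e12
second term: -29/12 - 122/45*e1 - 17/6*e2 - 23/45*e12
Answer: -29/6 - 56/9*e1 - 17/3*e2 - 14/5*e12


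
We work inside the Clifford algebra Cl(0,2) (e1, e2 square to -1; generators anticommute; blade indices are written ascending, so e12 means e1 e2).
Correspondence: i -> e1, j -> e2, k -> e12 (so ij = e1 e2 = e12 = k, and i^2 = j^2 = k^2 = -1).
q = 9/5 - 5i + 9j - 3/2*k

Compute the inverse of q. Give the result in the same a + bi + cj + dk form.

In blades: q = 9/5 - 5*e1 + 9*e2 - 3/2*e12.
With qbar = 9/5 + 5*e1 - 9*e2 + 3/2*e12 (scalar fixed, mapped units negated), q qbar = 11149/100 (the sum of squared coefficients), so q^-1 = qbar / (11149/100) = 180/11149 + 500/11149*e1 - 900/11149*e2 + 150/11149*e12; translating back:
Answer: 180/11149 + 500/11149*i - 900/11149*j + 150/11149*k


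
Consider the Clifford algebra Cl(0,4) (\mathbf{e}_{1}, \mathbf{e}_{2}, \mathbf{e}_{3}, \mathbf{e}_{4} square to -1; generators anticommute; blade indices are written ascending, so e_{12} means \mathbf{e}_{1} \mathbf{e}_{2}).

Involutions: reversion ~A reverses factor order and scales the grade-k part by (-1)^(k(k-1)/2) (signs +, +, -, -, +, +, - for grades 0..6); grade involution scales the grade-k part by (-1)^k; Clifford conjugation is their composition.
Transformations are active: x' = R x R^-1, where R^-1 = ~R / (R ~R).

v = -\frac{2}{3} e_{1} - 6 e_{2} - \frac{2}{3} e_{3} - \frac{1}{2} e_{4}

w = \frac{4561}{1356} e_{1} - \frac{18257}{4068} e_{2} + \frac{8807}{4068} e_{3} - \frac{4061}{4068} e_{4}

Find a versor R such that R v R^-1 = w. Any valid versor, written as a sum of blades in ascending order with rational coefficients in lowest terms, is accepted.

Equal squares first: v^2 = w^2 = -\frac{1337}{36}. Then v + w = \frac{1219}{452} e_{1} - \frac{42665}{4068} e_{2} + \frac{6095}{4068} e_{3} - \frac{6095}{4068} e_{4} is a versor taking v to w, provided it is invertible.
Answer: \frac{1219}{452} e_{1} - \frac{42665}{4068} e_{2} + \frac{6095}{4068} e_{3} - \frac{6095}{4068} e_{4}


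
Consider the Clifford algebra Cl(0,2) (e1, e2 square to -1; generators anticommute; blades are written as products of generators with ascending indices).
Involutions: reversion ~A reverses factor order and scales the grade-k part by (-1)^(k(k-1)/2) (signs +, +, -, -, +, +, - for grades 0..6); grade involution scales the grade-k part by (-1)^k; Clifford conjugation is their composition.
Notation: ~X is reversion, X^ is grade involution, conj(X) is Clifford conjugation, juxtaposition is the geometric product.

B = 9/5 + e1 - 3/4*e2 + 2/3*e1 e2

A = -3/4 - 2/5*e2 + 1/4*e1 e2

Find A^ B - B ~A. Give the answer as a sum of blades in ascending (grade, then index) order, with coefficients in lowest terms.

first term: -73/60 - 71/240*e1 + 613/400*e2 - 9/20*e1 e2
second term: -89/60 - 71/240*e1 + 37/400*e2 - 27/20*e1 e2
Answer: 4/15 + 36/25*e2 + 9/10*e1 e2


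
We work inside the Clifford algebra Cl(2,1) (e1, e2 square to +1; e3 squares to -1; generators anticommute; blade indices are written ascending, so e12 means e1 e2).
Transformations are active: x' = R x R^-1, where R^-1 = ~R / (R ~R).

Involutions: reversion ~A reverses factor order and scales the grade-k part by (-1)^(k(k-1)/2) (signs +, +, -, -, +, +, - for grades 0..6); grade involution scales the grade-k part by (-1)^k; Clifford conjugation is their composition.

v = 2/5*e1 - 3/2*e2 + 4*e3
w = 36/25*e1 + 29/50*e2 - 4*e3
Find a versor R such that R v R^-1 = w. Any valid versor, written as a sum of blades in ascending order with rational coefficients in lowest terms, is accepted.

R = v + w = 46/25*e1 - 23/25*e2 works: the equal norms (-1359/100) guarantee its sandwich swaps v into w.
Answer: 46/25*e1 - 23/25*e2


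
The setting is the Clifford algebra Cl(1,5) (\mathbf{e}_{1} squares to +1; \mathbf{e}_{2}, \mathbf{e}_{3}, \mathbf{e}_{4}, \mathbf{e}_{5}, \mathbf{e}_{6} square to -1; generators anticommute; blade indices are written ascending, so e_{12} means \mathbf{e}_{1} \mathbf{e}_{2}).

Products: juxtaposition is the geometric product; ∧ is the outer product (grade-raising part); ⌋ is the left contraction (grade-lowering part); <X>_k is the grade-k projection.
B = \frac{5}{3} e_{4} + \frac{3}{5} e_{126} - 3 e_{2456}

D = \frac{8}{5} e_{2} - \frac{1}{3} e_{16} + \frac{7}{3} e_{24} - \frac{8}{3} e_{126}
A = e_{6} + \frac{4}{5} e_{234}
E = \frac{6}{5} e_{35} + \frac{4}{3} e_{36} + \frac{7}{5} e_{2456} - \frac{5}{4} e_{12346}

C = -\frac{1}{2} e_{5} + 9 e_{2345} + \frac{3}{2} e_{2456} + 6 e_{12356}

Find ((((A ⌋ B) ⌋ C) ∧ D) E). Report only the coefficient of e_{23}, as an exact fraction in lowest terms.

step 1: -\frac{3}{5} e_{12} - 3 e_{245}
step 2: -27 e_{3} - \frac{9}{2} e_{6} - \frac{18}{5} e_{356}
step 3: \frac{216}{5} e_{23} + \frac{36}{5} e_{26} - 9 e_{136} + 63 e_{234} - \frac{21}{2} e_{246} + 72 e_{1236} + \frac{144}{25} e_{2356} + \frac{42}{5} e_{23456}
step 4: 12 e_{1} - \frac{294}{25} e_{3} - 90 e_{4} + \frac{147}{10} e_{5} - 96 e_{12} - \frac{105}{8} e_{13} - \frac{21}{2} e_{15} + \frac{315}{4} e_{16} + \frac{48}{5} e_{23} + \frac{45}{4} e_{24} - \frac{1104}{25} e_{25} - \frac{8064}{125} e_{26} - \frac{1008}{125} e_{34} - \frac{252}{25} e_{45} + 9 e_{134} - \frac{36}{5} e_{145} + 54 e_{146} + \frac{54}{5} e_{156} + 14 e_{234} + \frac{322}{5} e_{245} + \frac{2352}{25} e_{246} + \frac{441}{5} e_{356} - \frac{432}{5} e_{1256} + \frac{504}{5} e_{1345} + \frac{216}{25} e_{2356} + \frac{1512}{25} e_{3456} + \frac{63}{5} e_{12345} + \frac{63}{5} e_{23456}
Answer: \frac{48}{5}


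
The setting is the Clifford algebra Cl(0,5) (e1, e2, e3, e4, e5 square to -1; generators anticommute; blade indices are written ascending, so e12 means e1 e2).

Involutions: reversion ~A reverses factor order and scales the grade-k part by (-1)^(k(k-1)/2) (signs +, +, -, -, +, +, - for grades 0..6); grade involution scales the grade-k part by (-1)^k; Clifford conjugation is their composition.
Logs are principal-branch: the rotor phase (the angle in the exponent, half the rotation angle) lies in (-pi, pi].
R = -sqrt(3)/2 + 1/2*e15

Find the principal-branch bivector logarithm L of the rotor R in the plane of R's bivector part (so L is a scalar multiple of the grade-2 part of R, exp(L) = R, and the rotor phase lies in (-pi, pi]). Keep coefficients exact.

The scalar part of R is -sqrt(3)/2, which pins the rotor phase on the principal branch; dividing the bivector part by the sine of that phase recovers the unit plane, and L is the phase times that plane.
Concretely: cos(phase) = -sqrt(3)/2 gives phase = ±5*pi/6, and since phase/sin(phase) is even the sign is immaterial: L = (phase/sin(phase)) * <R>_2 = (5*pi/3) * <R>_2.
Answer: 5*pi/6*e15


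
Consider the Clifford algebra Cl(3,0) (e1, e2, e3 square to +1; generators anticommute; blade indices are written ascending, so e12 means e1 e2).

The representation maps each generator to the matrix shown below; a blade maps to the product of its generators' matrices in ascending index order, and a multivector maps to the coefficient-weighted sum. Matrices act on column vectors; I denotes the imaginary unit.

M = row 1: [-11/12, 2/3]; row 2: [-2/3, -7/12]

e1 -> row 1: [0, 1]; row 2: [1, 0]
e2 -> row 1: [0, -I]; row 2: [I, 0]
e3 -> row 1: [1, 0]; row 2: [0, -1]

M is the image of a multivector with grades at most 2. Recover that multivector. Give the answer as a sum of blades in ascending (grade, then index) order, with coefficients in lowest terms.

Method: 1, rho(e1), rho(e2), rho(e3) form a trace-orthogonal basis of the 2x2 complex matrices (tr(X Y) = 2 if X = Y, else 0), so M = m0*1 + m1*rho(e1) + m2*rho(e2) + m3*rho(e3) with m0 = tr(M)/2 = -3/4, m1 = tr(M rho(e1))/2 = 0, m2 = tr(M rho(e2))/2 = 2*I/3, m3 = tr(M rho(e3))/2 = -1/6.
Multiplying table entries, the bivector images are rho(e12) = I*rho(e3), rho(e13) = -I*rho(e2), rho(e23) = I*rho(e1); with real blade coefficients the real parts of m0..m3 are the coefficients of 1, e1, e2, e3 and the imaginary parts give the bivectors (e23: Im m1, e13: -Im m2, e12: Im m3).
Answer: -3/4 - 1/6*e3 - 2/3*e13


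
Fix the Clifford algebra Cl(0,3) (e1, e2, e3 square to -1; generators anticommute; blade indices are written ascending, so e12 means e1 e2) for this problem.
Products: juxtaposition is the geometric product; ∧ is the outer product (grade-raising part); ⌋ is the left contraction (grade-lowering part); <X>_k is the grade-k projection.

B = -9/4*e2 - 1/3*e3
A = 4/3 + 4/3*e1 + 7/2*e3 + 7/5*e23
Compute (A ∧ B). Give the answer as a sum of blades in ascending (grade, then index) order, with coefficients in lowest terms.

step 1: -3*e2 - 4/9*e3 - 3*e12 - 4/9*e13 + 63/8*e23
Answer: -3*e2 - 4/9*e3 - 3*e12 - 4/9*e13 + 63/8*e23


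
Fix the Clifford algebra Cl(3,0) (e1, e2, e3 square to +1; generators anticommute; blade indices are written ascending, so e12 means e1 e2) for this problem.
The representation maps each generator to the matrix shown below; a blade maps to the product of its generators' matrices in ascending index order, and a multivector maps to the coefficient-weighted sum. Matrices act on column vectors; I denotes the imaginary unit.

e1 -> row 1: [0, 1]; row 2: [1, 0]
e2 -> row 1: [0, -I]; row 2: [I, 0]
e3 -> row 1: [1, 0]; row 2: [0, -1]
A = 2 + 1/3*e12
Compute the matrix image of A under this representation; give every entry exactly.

Bivector images (products of the table entries): rho(e12) = rho(e1)rho(e2) = row 1: [I, 0]; row 2: [0, -I].
M = (2)*1 + (1/3)*rho(e12), summed entrywise (1 is the identity matrix):
Answer: row 1: [2 + I/3, 0]; row 2: [0, 2 - I/3]


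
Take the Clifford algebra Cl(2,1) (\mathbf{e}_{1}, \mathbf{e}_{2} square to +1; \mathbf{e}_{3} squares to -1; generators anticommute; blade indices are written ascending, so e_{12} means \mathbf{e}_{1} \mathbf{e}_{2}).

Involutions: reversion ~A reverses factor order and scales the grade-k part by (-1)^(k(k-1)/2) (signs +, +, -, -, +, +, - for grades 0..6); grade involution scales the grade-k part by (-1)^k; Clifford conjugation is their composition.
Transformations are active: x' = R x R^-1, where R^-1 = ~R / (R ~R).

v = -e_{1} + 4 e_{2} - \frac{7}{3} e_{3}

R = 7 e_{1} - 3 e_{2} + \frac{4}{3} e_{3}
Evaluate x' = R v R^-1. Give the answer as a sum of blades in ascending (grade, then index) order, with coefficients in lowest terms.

~R = 7 e_{1} - 3 e_{2} + \frac{4}{3} e_{3}, and R ~R = \frac{506}{9}, so R^-1 = ~R / (\frac{506}{9}).
R v = -\frac{143}{9} + 25 e_{12} - 15 e_{13} + \frac{5}{3} e_{23}
Answer: -\frac{68}{23} e_{1} - \frac{53}{23} e_{2} + \frac{109}{69} e_{3}


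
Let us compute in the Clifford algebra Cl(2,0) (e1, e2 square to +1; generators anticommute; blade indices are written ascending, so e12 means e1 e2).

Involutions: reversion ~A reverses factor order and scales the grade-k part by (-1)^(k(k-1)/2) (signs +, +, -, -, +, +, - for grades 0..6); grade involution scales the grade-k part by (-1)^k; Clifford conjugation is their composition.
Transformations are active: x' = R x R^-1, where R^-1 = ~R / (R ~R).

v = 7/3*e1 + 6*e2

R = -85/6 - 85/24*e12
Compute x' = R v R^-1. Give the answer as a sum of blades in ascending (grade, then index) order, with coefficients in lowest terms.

~R = -85/6 + 85/24*e12, and R ~R = 122825/576, so R^-1 = ~R / (122825/576).
R v = -1955/36*e1 - 5525/72*e2
Answer: 83/17*e1 + 214/51*e2


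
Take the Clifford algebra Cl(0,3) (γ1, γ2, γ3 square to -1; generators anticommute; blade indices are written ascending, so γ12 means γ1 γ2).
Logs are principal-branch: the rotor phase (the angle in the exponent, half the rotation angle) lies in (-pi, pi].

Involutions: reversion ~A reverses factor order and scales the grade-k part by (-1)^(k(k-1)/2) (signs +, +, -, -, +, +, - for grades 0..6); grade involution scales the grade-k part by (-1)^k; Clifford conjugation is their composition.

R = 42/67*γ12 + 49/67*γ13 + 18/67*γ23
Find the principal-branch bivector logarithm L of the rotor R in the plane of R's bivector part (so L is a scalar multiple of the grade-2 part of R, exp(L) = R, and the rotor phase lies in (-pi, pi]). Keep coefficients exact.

The scalar part of R is 0, and that scalar determines the rotor phase on the principal branch; recovering the unit plane as bivector-part over sine of the phase gives L = phase * plane.
Concretely: cos(phase) = 0 gives phase = ±pi/2, and since phase/sin(phase) is even the sign is immaterial: L = (phase/sin(phase)) * <R>_2 = (pi/2) * <R>_2.
Answer: 21*pi/67*γ12 + 49*pi/134*γ13 + 9*pi/67*γ23


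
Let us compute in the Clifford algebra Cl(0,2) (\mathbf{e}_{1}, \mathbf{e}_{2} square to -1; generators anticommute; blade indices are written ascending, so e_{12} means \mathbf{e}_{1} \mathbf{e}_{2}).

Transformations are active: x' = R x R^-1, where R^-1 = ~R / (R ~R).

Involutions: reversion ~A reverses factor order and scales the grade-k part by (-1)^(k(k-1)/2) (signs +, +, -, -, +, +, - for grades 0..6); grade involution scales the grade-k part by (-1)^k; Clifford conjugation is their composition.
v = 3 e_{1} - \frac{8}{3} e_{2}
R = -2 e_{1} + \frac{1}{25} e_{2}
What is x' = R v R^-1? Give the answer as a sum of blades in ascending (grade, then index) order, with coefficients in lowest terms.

~R = -2 e_{1} + \frac{1}{25} e_{2}, and R ~R = -\frac{2501}{625}, so R^-1 = ~R / (-\frac{2501}{625}).
R v = \frac{458}{75} + \frac{391}{75} e_{12}
Answer: \frac{23291}{7503} e_{1} + \frac{6364}{2501} e_{2}


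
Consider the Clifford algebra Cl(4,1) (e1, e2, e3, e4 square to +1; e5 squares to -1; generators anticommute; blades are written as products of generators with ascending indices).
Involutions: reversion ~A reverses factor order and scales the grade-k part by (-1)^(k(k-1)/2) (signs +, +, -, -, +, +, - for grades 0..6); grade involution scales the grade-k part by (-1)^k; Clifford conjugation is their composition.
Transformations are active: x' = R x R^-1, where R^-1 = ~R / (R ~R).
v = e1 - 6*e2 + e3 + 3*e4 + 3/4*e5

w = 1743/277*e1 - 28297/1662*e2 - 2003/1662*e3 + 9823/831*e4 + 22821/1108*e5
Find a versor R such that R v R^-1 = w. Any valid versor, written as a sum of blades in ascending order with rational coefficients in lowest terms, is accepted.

Here q(v) = q(w) = 743/16; the classical choice R = v + w = 2020/277*e1 - 38269/1662*e2 - 341/1662*e3 + 12316/831*e4 + 5913/277*e5 then realises v -> w under the sandwich.
Answer: 2020/277*e1 - 38269/1662*e2 - 341/1662*e3 + 12316/831*e4 + 5913/277*e5


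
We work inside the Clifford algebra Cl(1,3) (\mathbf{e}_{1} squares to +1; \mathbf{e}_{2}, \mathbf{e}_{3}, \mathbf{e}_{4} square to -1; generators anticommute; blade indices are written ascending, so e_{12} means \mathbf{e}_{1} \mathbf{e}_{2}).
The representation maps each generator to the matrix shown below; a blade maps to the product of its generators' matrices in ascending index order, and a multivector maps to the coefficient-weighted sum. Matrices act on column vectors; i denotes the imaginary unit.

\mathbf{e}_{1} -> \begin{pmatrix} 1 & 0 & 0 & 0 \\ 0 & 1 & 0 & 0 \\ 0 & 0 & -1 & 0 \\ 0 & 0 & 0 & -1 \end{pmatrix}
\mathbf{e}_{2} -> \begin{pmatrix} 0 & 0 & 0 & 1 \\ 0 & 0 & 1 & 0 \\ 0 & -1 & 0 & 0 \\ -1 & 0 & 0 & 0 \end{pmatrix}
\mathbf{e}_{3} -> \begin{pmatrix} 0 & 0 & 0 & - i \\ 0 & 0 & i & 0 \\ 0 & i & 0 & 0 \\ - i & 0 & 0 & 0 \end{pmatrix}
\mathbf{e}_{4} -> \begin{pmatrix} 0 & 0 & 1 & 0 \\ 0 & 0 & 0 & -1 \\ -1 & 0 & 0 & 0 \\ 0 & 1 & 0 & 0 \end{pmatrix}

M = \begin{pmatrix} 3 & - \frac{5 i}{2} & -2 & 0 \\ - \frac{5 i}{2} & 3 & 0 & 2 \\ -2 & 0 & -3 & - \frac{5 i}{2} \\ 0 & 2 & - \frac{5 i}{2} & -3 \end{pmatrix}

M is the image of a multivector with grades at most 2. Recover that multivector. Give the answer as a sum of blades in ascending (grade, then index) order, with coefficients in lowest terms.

Method: the blade images are trace-orthogonal — tr(rho(e_A) rho(e_B)^-1) = 4 if A = B and 0 otherwise — and rho(e_A)^-1 = (e_A)^2 * rho(e_A) with (e_A)^2 = +1 or -1, so the coefficient of e_A in the preimage is (e_A)^2 * tr(M rho(e_A))/4.
Nonzero projections over blades of grade <= 2: e_{1}: (e_{1})^2 = +1, tr(M rho(e_{1})) = 12, coefficient 3; e_{14}: (e_{14})^2 = +1, tr(M rho(e_{14})) = -8, coefficient -2; e_{34}: (e_{34})^2 = -1, tr(M rho(e_{34})) = -10, coefficient \frac{5}{2}. Every other blade of grade <= 2 projects to 0.
Answer: 3 e_{1} - 2 e_{14} + \frac{5}{2} e_{34}


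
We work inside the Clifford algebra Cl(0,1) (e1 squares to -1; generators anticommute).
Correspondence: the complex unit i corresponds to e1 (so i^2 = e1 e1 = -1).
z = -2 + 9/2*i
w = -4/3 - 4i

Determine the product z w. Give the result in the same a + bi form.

In blades: z = -2 + 9/2*e1, w = -4/3 - 4*e1.
Distribute z over w term by term (generator squares from the signature, products reordered to ascending indices): (-2)*w = 8/3 + 8*e1; (9/2*e1)*w = 18 - 6*e1.
Sum: 62/3 + 2*e1; translating back through the correspondence:
Answer: 62/3 + 2i


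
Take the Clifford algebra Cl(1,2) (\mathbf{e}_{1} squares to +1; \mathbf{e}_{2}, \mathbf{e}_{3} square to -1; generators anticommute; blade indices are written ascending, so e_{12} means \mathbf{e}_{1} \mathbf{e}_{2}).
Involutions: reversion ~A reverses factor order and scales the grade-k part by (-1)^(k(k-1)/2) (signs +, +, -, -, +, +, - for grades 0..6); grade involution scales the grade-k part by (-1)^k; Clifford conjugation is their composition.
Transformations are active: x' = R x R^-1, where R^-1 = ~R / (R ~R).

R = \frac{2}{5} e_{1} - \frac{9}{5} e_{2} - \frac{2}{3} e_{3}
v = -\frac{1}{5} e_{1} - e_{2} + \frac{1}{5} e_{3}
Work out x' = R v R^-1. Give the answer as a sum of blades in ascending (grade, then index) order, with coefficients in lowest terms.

~R = \frac{2}{5} e_{1} - \frac{9}{5} e_{2} - \frac{2}{3} e_{3}, and R ~R = -\frac{793}{225}, so R^-1 = ~R / (-\frac{793}{225}).
R v = -\frac{131}{75} - \frac{19}{25} e_{12} - \frac{4}{75} e_{13} - \frac{77}{75} e_{23}
Answer: \frac{473}{793} e_{1} - \frac{3109}{3965} e_{2} - \frac{3413}{3965} e_{3}


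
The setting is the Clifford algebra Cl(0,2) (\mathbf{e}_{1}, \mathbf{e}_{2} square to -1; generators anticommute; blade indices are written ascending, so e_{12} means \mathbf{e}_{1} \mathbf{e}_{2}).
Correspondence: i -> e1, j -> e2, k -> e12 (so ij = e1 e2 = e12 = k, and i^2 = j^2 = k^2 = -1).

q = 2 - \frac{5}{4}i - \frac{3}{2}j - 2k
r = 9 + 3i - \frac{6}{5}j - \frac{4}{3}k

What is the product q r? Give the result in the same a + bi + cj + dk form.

In blades: q = 2 - \frac{5}{4} e_{1} - \frac{3}{2} e_{2} - 2 e_{12}, r = 9 + 3 e_{1} - \frac{6}{5} e_{2} - \frac{4}{3} e_{12}.
Distribute q over r term by term (generator squares from the signature, products reordered to ascending indices): (2)*r = 18 + 6 e_{1} - \frac{12}{5} e_{2} - \frac{8}{3} e_{12}; (-\frac{5}{4} e_{1})*r = \frac{15}{4} - \frac{45}{4} e_{1} - \frac{5}{3} e_{2} + \frac{3}{2} e_{12}; (-\frac{3}{2} e_{2})*r = -\frac{9}{5} + 2 e_{1} - \frac{27}{2} e_{2} + \frac{9}{2} e_{12}; (-2 e_{12})*r = -\frac{8}{3} - \frac{12}{5} e_{1} - 6 e_{2} - 18 e_{12}.
Sum: \frac{1037}{60} - \frac{113}{20} e_{1} - \frac{707}{30} e_{2} - \frac{44}{3} e_{12}; translating back through the correspondence:
Answer: \frac{1037}{60} - \frac{113}{20}i - \frac{707}{30}j - \frac{44}{3}k
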